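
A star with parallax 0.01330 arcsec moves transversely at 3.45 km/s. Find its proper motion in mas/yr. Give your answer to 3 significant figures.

d = 1/p = 1/0.01330″ = 75.188 pc.
μ = v_t / (4.74 d) = 3.45 / (4.74 × 75.188) = 3.45 / 356.39 = 0.0096804 ″/yr = 9.6804 mas/yr.

9.68 mas/yr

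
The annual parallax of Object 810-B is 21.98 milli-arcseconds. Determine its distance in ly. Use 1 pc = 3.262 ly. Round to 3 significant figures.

148 ly

p = 21.98 milli-arcseconds = 0.02198 arcsec.
d = 1/p = 1/0.02198 = 45.496 pc.
In light-years: 45.496 × 3.262 = 148.41 ly.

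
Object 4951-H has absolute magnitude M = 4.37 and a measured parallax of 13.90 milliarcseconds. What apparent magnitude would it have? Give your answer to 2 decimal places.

d = 1/p = 1/0.01390″ = 71.942 pc.
m − M = 5 log₁₀ d − 5 = 5 log₁₀(71.942) − 5 = 9.2849 − 5 = 4.2849.
m = M + (m − M) = 4.37 + 4.2849 = 8.65.

m = 8.65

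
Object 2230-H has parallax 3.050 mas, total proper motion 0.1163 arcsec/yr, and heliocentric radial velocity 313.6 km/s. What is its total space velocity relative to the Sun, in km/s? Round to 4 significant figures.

362.0 km/s

d = 1/p = 1/0.003050″ = 327.87 pc.
v_t = 4.740 μ d = 4.740 × 0.1163 × 327.87 = 180.74 km/s.
v = √(v_r² + v_t²) = √(313.6² + 180.74²) = √131012 = 361.96 km/s.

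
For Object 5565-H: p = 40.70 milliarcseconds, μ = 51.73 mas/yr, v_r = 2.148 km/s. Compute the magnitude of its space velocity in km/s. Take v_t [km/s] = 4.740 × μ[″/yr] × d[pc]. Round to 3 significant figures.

6.40 km/s

d = 1/p = 1/0.04070″ = 24.57 pc.
μ = 51.73 mas/yr = 0.05173 ″/yr.
v_t = 4.740 μ d = 4.740 × 0.05173 × 24.57 = 6.0246 km/s.
v = √(v_r² + v_t²) = √(2.148² + 6.0246²) = √40.9097 = 6.3961 km/s.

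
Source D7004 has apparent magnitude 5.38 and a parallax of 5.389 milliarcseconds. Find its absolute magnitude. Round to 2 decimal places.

d = 1/p = 1/0.005389″ = 185.56 pc.
m − M = 5 log₁₀(185.56) − 5 = 11.3424 − 5 = 6.3424.
M = m − (m − M) = 5.38 − 6.3424 = -0.96.

M = -0.96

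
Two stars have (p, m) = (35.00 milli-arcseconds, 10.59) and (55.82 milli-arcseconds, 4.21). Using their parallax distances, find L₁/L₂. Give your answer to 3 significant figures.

L₁/L₂ = 0.00714

d₁ = 1/p₁ = 1/0.03500″ = 28.571 pc; d₂ = 1/p₂ = 1/0.05582″ = 17.915 pc.
M₁ = m₁ − 5 log₁₀ d₁ + 5 = 10.59 − 7.2796 + 5 = 8.3104.
M₂ = 4.21 − 6.2661 + 5 = 2.9439.
L₁/L₂ = 10^(0.4(M₂ − M₁)) = 10^(0.4 × (-5.3665)) = 10^(-2.14660) = 0.0071351.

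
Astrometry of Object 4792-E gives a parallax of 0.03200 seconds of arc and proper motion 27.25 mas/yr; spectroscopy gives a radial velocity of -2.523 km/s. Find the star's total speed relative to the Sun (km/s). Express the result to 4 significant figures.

4.760 km/s

d = 1/p = 1/0.03200″ = 31.25 pc.
μ = 27.25 mas/yr = 0.02725 ″/yr.
v_t = 4.740 μ d = 4.740 × 0.02725 × 31.25 = 4.0364 km/s.
v = √(v_r² + v_t²) = √((-2.523)² + 4.0364²) = √22.6581 = 4.7601 km/s.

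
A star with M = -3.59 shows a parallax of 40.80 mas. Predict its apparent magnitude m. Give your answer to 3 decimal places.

d = 1/p = 1/0.04080″ = 24.51 pc.
m − M = 5 log₁₀ d − 5 = 5 log₁₀(24.51) − 5 = 6.9467 − 5 = 1.9467.
m = M + (m − M) = -3.59 + 1.9467 = -1.643.

m = -1.643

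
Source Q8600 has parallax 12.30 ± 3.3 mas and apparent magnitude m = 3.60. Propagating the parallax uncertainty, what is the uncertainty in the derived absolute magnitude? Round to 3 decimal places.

M = m − 5 log₁₀ d + 5 = m + 5 log₁₀ p + 5, so ∂M/∂p = 5/(p ln 10).
σ_M = (5/ln 10) · (σ_p/p) = 2.1715 × 3.3/12.30 = 2.1715 × 0.26829 = 0.58259.

σ_M = 0.583 mag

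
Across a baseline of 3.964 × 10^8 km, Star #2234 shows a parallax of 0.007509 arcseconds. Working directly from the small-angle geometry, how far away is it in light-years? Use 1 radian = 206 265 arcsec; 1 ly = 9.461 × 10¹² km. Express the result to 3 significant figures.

1150 ly

θ = 0.007509″ = 0.007509/206265 = 3.6405 × 10^-8 rad.
d = B/θ = (3.964 × 10^8) / (3.6405 × 10^-8) = 1.0889 × 10^16 km = (1.0889 × 10^16) / (9.461 × 10^12) ly = 1150.9 ly.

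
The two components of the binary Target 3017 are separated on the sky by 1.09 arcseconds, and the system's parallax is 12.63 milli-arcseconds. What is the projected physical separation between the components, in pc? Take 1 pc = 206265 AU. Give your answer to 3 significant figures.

0.000418 pc

d = 1/p = 1/0.01263″ = 79.177 pc.
At distance d (pc), an angle of θ arcsec spans θ·d AU: s = 1.09 × 79.177 = 86.303 AU.
= 86.303 / 206265 = 0.00041841 pc.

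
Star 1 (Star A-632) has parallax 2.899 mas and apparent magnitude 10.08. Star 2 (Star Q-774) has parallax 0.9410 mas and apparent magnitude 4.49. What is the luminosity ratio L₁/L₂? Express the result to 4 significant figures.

L₁/L₂ = 0.0006119

d₁ = 1/p₁ = 1/0.002899″ = 344.95 pc; d₂ = 1/p₂ = 1/0.0009410″ = 1062.7 pc.
M₁ = m₁ − 5 log₁₀ d₁ + 5 = 10.08 − 12.6888 + 5 = 2.3912.
M₂ = 4.49 − 15.1321 + 5 = -5.6421.
L₁/L₂ = 10^(0.4(M₂ − M₁)) = 10^(0.4 × (-8.0333)) = 10^(-3.21332) = 0.0006119.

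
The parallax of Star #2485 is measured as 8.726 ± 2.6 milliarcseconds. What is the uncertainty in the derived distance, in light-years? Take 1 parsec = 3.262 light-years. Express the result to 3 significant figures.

111 ly

d = 1/p, so σ_d = σ_p / p².
σ_d = 0.00260 / (0.008726)² = 0.00260 / 0.000076143 = 34.146 pc = 34.146 × 3.262 ly = 111.38 ly.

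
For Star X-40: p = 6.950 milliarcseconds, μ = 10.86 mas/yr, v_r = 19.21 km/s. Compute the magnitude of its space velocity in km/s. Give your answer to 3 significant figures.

20.6 km/s

d = 1/p = 1/0.006950″ = 143.88 pc.
μ = 10.86 mas/yr = 0.01086 ″/yr.
v_t = 4.740 μ d = 4.740 × 0.01086 × 143.88 = 7.4064 km/s.
v = √(v_r² + v_t²) = √(19.21² + 7.4064²) = √423.879 = 20.588 km/s.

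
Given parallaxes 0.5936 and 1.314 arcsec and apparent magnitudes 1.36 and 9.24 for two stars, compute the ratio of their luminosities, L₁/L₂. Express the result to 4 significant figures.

d₁ = 1/p₁ = 1/0.5936″ = 1.6846 pc; d₂ = 1/p₂ = 1/1.314″ = 0.76104 pc.
M₁ = m₁ − 5 log₁₀ d₁ + 5 = 1.36 − 1.1325 + 5 = 5.2275.
M₂ = 9.24 − (-0.5930) + 5 = 14.8330.
L₁/L₂ = 10^(0.4(M₂ − M₁)) = 10^(0.4 × 9.6055) = 10^3.84220 = 6953.4.

L₁/L₂ = 6953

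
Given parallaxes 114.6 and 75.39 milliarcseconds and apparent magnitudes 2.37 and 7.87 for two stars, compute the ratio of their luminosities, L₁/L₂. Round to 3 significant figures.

L₁/L₂ = 68.6

d₁ = 1/p₁ = 1/0.1146″ = 8.726 pc; d₂ = 1/p₂ = 1/0.07539″ = 13.264 pc.
M₁ = m₁ − 5 log₁₀ d₁ + 5 = 2.37 − 4.7041 + 5 = 2.6659.
M₂ = 7.87 − 5.6134 + 5 = 7.2566.
L₁/L₂ = 10^(0.4(M₂ − M₁)) = 10^(0.4 × 4.5907) = 10^1.83628 = 68.593.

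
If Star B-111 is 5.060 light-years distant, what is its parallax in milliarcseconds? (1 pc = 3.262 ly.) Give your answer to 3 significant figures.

645 mas

d = 5.060 ly ÷ 3.262 = 1.5512 pc.
p = 1/d = 1/1.5512 = 0.64466 arcsec.
= 0.64466 × 1000 = 644.66 mas.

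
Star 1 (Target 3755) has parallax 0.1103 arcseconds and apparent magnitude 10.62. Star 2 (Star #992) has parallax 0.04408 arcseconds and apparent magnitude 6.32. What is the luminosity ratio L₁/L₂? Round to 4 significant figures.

L₁/L₂ = 0.003043

d₁ = 1/p₁ = 1/0.1103″ = 9.0662 pc; d₂ = 1/p₂ = 1/0.04408″ = 22.686 pc.
M₁ = m₁ − 5 log₁₀ d₁ + 5 = 10.62 − 4.7871 + 5 = 10.8329.
M₂ = 6.32 − 6.7788 + 5 = 4.5412.
L₁/L₂ = 10^(0.4(M₂ − M₁)) = 10^(0.4 × (-6.2917)) = 10^(-2.51668) = 0.0030431.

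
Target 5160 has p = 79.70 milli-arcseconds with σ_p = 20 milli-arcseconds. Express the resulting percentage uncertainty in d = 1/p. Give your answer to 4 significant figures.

25.09%

For d = 1/p, |σ_d/d| = |σ_p/p|.
σ_p/p = 20 / 79.70 = 0.25094 = 25.094%.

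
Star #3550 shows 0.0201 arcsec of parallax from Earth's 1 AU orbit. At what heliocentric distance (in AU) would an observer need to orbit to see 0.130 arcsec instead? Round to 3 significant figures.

6.47 AU

Parallax scales linearly with baseline: p ∝ B, so B = p_target / p_Earth × 1 AU.
B = 0.130 / 0.0201 = 6.4677 AU.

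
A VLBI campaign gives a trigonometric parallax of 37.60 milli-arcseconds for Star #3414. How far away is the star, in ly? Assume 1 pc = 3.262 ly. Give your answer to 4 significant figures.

86.76 ly

p = 37.60 milli-arcseconds = 0.03760 arcsec.
d = 1/p = 1/0.03760 = 26.596 pc.
In light-years: 26.596 × 3.262 = 86.756 ly.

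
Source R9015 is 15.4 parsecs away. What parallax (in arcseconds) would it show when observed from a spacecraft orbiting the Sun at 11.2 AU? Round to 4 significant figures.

p (arcsec) = B (AU) / d (pc).
p = 11.2 / 15.4 = 0.72727 arcsec.

0.7273 arcsec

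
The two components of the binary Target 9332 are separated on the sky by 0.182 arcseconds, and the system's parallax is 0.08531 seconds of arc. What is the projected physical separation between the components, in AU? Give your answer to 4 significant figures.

d = 1/p = 1/0.08531″ = 11.722 pc.
At distance d (pc), an angle of θ arcsec spans θ·d AU: s = 0.182 × 11.722 = 2.1334 AU.

2.133 AU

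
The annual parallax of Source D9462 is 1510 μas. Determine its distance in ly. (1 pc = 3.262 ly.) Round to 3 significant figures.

p = 1510 μas = 0.001510 arcsec.
d = 1/p = 1/0.001510 = 662.25 pc.
In light-years: 662.25 × 3.262 = 2160.3 ly.

2160 ly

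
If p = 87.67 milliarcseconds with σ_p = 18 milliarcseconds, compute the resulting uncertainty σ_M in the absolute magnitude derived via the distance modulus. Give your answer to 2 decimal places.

M = m − 5 log₁₀ d + 5 = m + 5 log₁₀ p + 5, so ∂M/∂p = 5/(p ln 10).
σ_M = (5/ln 10) · (σ_p/p) = 2.1715 × 18/87.67 = 2.1715 × 0.20532 = 0.44585.

σ_M = 0.45 mag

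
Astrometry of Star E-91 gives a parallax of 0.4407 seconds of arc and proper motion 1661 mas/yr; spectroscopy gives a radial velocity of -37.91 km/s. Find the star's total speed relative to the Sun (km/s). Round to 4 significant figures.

41.91 km/s

d = 1/p = 1/0.4407″ = 2.2691 pc.
μ = 1661 mas/yr = 1.661 ″/yr.
v_t = 4.740 μ d = 4.740 × 1.661 × 2.2691 = 17.865 km/s.
v = √(v_r² + v_t²) = √((-37.91)² + 17.865²) = √1756.33 = 41.909 km/s.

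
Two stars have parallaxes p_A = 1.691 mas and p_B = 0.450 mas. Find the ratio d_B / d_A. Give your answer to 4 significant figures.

Since d = 1/p, d_B/d_A = p_A/p_B.
= 1.691 / 0.450 = 3.7578.

3.758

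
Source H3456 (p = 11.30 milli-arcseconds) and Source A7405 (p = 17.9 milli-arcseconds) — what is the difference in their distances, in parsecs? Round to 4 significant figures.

d_A = 1/0.01130″ = 88.496 pc; d_B = 1/0.01790″ = 55.866 pc.
|d_B − d_A| = |55.866 − 88.496| = 32.63 pc.

32.63 pc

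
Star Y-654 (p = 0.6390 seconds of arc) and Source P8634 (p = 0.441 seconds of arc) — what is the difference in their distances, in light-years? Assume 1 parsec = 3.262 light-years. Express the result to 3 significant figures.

d_A = 1/0.6390″ = 1.5649 pc; d_B = 1/0.4410″ = 2.2676 pc.
|d_B − d_A| = |2.2676 − 1.5649| = 0.7027 pc = 0.7027 × 3.262 ly = 2.2922 ly.

2.29 ly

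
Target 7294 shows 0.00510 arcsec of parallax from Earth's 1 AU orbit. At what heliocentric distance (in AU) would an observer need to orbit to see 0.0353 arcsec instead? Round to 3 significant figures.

Parallax scales linearly with baseline: p ∝ B, so B = p_target / p_Earth × 1 AU.
B = 0.0353 / 0.00510 = 6.9216 AU.

6.92 AU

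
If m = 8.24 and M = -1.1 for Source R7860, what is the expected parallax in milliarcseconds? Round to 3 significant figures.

1.36 mas

m − M = 8.24 − (-1.1) = 9.34.
d = 10^((m−M)/5 + 1) = 10^2.868 = 737.9 pc.
p = 1/d = 1/737.9 = 0.0013552 arcsec = 1.3552 mas.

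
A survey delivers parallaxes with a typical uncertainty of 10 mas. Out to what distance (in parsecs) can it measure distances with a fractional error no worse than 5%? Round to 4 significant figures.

σ_d/d = σ_p/p, so the condition is σ_p/p ≤ 0.05, i.e. p ≥ σ_p/0.05.
p_min = 10/0.05 = 200 mas = 0.2 arcsec.
d_max = 1/p_min = 1/0.2 = 5 pc.

5.000 pc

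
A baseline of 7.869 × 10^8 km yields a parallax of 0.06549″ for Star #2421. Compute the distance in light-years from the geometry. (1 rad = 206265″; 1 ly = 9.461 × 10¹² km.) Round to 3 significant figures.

262 ly

θ = 0.06549″ = 0.06549/206265 = 3.1750 × 10^-7 rad.
d = B/θ = (7.869 × 10^8) / (3.1750 × 10^-7) = 2.4784 × 10^15 km = (2.4784 × 10^15) / (9.461 × 10^12) ly = 261.96 ly.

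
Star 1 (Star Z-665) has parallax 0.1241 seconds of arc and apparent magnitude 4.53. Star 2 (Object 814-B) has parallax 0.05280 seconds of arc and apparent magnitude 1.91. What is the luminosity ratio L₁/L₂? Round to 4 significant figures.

L₁/L₂ = 0.01621

d₁ = 1/p₁ = 1/0.1241″ = 8.058 pc; d₂ = 1/p₂ = 1/0.05280″ = 18.939 pc.
M₁ = m₁ − 5 log₁₀ d₁ + 5 = 4.53 − 4.5311 + 5 = 4.9989.
M₂ = 1.91 − 6.3868 + 5 = 0.5232.
L₁/L₂ = 10^(0.4(M₂ − M₁)) = 10^(0.4 × (-4.4757)) = 10^(-1.79028) = 0.016208.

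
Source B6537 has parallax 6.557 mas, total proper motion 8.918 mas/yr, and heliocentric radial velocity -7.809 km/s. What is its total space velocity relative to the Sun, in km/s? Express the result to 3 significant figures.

10.1 km/s

d = 1/p = 1/0.006557″ = 152.51 pc.
μ = 8.918 mas/yr = 0.008918 ″/yr.
v_t = 4.740 μ d = 4.740 × 0.008918 × 152.51 = 6.4468 km/s.
v = √(v_r² + v_t²) = √((-7.809)² + 6.4468²) = √102.542 = 10.126 km/s.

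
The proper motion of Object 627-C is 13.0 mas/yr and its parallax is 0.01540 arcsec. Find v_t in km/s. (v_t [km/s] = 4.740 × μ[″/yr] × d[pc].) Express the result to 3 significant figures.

d = 1/p = 1/0.01540″ = 64.935 pc.
μ = 13.0 mas/yr = 0.0130 ″/yr.
v_t = 4.74 × μ × d = 4.74 × 0.0130 × 64.935 = 4.0013 km/s.

4.00 km/s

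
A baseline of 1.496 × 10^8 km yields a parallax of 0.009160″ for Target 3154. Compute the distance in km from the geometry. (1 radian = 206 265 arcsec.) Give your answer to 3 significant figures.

3.37 × 10^15 km

θ = 0.009160″ = 0.009160/206265 = 4.4409 × 10^-8 rad.
d = B/θ = (1.496 × 10^8) / (4.4409 × 10^-8) = 3.3687 × 10^15 km.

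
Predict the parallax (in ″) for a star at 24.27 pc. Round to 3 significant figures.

p = 1/d = 1/24.27 = 0.041203 arcsec.

0.0412 ″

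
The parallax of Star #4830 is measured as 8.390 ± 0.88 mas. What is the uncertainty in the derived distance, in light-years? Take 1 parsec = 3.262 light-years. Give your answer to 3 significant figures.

40.8 ly

d = 1/p, so σ_d = σ_p / p².
σ_d = 0.000880 / (0.008390)² = 0.000880 / 0.000070392 = 12.501 pc = 12.501 × 3.262 ly = 40.778 ly.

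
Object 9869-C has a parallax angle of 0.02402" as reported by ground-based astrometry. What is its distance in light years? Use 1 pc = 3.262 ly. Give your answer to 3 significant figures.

d = 1/p = 1/0.02402 = 41.632 pc.
In light-years: 41.632 × 3.262 = 135.8 ly.

136 light years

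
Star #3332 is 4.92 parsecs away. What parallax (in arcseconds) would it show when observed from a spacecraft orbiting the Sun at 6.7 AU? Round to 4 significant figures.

p (arcsec) = B (AU) / d (pc).
p = 6.7 / 4.92 = 1.3618 arcsec.

1.362 arcsec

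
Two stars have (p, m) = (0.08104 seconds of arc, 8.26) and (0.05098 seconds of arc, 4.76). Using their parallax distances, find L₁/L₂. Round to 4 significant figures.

L₁/L₂ = 0.01575

d₁ = 1/p₁ = 1/0.08104″ = 12.34 pc; d₂ = 1/p₂ = 1/0.05098″ = 19.616 pc.
M₁ = m₁ − 5 log₁₀ d₁ + 5 = 8.26 − 5.4566 + 5 = 7.8034.
M₂ = 4.76 − 6.4631 + 5 = 3.2969.
L₁/L₂ = 10^(0.4(M₂ − M₁)) = 10^(0.4 × (-4.5065)) = 10^(-1.80260) = 0.015754.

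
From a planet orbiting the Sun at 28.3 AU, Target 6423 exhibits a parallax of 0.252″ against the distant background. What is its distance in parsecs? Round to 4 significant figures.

With baseline B (in AU) and parallax p (in arcsec), d = B/p parsecs.
d = 28.3 / 0.252 = 112.3 pc.

112.3 pc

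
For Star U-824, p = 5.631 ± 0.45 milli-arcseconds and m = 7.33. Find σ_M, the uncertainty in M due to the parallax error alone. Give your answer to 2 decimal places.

M = m − 5 log₁₀ d + 5 = m + 5 log₁₀ p + 5, so ∂M/∂p = 5/(p ln 10).
σ_M = (5/ln 10) · (σ_p/p) = 2.1715 × 0.45/5.631 = 2.1715 × 0.079915 = 0.17354.

σ_M = 0.17 mag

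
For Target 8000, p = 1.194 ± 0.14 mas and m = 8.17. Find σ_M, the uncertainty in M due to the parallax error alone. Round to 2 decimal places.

σ_M = 0.25 mag

M = m − 5 log₁₀ d + 5 = m + 5 log₁₀ p + 5, so ∂M/∂p = 5/(p ln 10).
σ_M = (5/ln 10) · (σ_p/p) = 2.1715 × 0.14/1.194 = 2.1715 × 0.11725 = 0.25461.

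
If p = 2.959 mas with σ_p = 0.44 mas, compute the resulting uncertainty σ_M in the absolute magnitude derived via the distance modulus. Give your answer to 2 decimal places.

M = m − 5 log₁₀ d + 5 = m + 5 log₁₀ p + 5, so ∂M/∂p = 5/(p ln 10).
σ_M = (5/ln 10) · (σ_p/p) = 2.1715 × 0.44/2.959 = 2.1715 × 0.1487 = 0.3229.

σ_M = 0.32 mag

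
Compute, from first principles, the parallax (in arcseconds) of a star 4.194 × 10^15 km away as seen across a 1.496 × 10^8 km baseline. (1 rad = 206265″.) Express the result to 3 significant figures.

θ ≈ B/d = (1.496 × 10^8) / (4.194 × 10^15) = 3.5670 × 10^-8 rad.
In arcseconds: 3.5670 × 10^-8 × 206265 = 0.0073575″.

0.00736 arcsec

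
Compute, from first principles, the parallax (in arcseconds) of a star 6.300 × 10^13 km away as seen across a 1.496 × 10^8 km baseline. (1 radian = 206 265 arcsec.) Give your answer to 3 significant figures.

θ ≈ B/d = (1.496 × 10^8) / (6.300 × 10^13) = 2.3746 × 10^-6 rad.
In arcseconds: 2.3746 × 10^-6 × 206265 = 0.4898″.

0.490 arcsec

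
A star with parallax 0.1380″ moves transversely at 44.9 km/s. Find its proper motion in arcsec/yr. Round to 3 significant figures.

1.31 arcsec/yr

d = 1/p = 1/0.1380″ = 7.2464 pc.
μ = v_t / (4.74 d) = 44.9 / (4.74 × 7.2464) = 44.9 / 34.348 = 1.3072 ″/yr.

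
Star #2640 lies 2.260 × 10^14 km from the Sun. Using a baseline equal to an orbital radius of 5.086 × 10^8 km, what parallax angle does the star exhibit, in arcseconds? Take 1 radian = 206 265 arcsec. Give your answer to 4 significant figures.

0.4642 arcsec

θ ≈ B/d = (5.086 × 10^8) / (2.260 × 10^14) = 2.2504 × 10^-6 rad.
In arcseconds: 2.2504 × 10^-6 × 206265 = 0.46418″.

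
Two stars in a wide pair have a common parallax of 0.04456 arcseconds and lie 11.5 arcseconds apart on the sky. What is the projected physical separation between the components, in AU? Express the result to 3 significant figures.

d = 1/p = 1/0.04456″ = 22.442 pc.
At distance d (pc), an angle of θ arcsec spans θ·d AU: s = 11.5 × 22.442 = 258.08 AU.

258 AU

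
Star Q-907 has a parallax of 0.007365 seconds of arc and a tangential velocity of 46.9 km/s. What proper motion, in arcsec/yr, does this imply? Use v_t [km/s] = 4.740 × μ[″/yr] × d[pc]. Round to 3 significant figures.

0.0729 arcsec/yr

d = 1/p = 1/0.007365″ = 135.78 pc.
μ = v_t / (4.74 d) = 46.9 / (4.74 × 135.78) = 46.9 / 643.6 = 0.072871 ″/yr.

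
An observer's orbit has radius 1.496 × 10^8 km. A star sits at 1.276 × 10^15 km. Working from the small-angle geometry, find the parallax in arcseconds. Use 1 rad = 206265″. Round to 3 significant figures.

0.0242 arcsec

θ ≈ B/d = (1.496 × 10^8) / (1.276 × 10^15) = 1.1724 × 10^-7 rad.
In arcseconds: 1.1724 × 10^-7 × 206265 = 0.024183″.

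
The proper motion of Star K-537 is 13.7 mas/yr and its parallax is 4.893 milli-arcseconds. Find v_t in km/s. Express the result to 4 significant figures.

13.27 km/s

d = 1/p = 1/0.004893″ = 204.37 pc.
μ = 13.7 mas/yr = 0.0137 ″/yr.
v_t = 4.74 × μ × d = 4.74 × 0.0137 × 204.37 = 13.271 km/s.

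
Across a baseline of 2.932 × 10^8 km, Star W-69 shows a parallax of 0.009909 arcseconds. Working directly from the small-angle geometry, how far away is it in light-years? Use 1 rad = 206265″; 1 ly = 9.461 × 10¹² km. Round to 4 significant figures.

θ = 0.009909″ = 0.009909/206265 = 4.8040 × 10^-8 rad.
d = B/θ = (2.932 × 10^8) / (4.8040 × 10^-8) = 6.1032 × 10^15 km = (6.1032 × 10^15) / (9.461 × 10^12) ly = 645.09 ly.

645.1 ly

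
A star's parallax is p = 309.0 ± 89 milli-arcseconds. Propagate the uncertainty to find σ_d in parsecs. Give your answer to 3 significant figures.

d = 1/p, so σ_d = σ_p / p².
σ_d = 0.0890 / (0.3090)² = 0.0890 / 0.095481 = 0.93212 pc.

0.932 pc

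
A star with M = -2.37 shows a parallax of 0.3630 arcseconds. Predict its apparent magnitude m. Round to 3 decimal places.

m = -5.170

d = 1/p = 1/0.3630″ = 2.7548 pc.
m − M = 5 log₁₀ d − 5 = 5 log₁₀(2.7548) − 5 = 2.2005 − 5 = -2.7995.
m = M + (m − M) = -2.37 + (-2.7995) = -5.170.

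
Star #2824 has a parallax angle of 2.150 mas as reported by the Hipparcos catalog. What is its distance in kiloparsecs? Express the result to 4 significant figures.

p = 2.150 mas = 0.002150 arcsec.
d = 1/p = 1/0.002150 = 465.12 pc.
= 0.46512 kpc.

0.4651 kpc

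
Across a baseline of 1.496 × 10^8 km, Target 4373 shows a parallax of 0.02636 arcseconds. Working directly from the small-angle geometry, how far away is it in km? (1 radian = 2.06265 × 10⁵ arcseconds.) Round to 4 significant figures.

θ = 0.02636″ = 0.02636/206265 = 1.2780 × 10^-7 rad.
d = B/θ = (1.496 × 10^8) / (1.2780 × 10^-7) = 1.1706 × 10^15 km.

1.171 × 10^15 km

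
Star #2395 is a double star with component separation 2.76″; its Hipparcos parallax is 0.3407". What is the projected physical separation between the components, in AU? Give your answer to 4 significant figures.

8.101 AU

d = 1/p = 1/0.3407″ = 2.9351 pc.
At distance d (pc), an angle of θ arcsec spans θ·d AU: s = 2.76 × 2.9351 = 8.1009 AU.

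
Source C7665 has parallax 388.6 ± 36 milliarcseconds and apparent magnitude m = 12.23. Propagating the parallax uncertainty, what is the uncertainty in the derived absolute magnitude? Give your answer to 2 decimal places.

M = m − 5 log₁₀ d + 5 = m + 5 log₁₀ p + 5, so ∂M/∂p = 5/(p ln 10).
σ_M = (5/ln 10) · (σ_p/p) = 2.1715 × 36/388.6 = 2.1715 × 0.09264 = 0.20117.

σ_M = 0.20 mag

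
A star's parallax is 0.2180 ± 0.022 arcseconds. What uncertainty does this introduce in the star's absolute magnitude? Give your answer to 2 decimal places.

σ_M = 0.22 mag

M = m − 5 log₁₀ d + 5 = m + 5 log₁₀ p + 5, so ∂M/∂p = 5/(p ln 10).
σ_M = (5/ln 10) · (σ_p/p) = 2.1715 × 0.022/0.2180 = 2.1715 × 0.10092 = 0.21915.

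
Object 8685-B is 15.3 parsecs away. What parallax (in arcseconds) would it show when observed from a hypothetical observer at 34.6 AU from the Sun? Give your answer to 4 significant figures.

2.261 arcsec

p (arcsec) = B (AU) / d (pc).
p = 34.6 / 15.3 = 2.2614 arcsec.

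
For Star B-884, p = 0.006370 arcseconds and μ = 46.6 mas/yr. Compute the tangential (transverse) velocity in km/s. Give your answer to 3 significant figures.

d = 1/p = 1/0.006370″ = 156.99 pc.
μ = 46.6 mas/yr = 0.0466 ″/yr.
v_t = 4.74 × μ × d = 4.74 × 0.0466 × 156.99 = 34.677 km/s.

34.7 km/s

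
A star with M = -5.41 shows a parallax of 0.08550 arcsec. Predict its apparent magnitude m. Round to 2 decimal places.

m = -5.07

d = 1/p = 1/0.08550″ = 11.696 pc.
m − M = 5 log₁₀ d − 5 = 5 log₁₀(11.696) − 5 = 5.3402 − 5 = 0.3402.
m = M + (m − M) = -5.41 + 0.3402 = -5.07.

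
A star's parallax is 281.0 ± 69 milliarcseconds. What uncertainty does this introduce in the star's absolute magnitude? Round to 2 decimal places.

M = m − 5 log₁₀ d + 5 = m + 5 log₁₀ p + 5, so ∂M/∂p = 5/(p ln 10).
σ_M = (5/ln 10) · (σ_p/p) = 2.1715 × 69/281.0 = 2.1715 × 0.24555 = 0.53321.

σ_M = 0.53 mag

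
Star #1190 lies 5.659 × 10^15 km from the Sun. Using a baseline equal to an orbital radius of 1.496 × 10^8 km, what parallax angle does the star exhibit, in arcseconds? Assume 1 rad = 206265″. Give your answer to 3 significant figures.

θ ≈ B/d = (1.496 × 10^8) / (5.659 × 10^15) = 2.6436 × 10^-8 rad.
In arcseconds: 2.6436 × 10^-8 × 206265 = 0.0054528″.

0.00545 arcsec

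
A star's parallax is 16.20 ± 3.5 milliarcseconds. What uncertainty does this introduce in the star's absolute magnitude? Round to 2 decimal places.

M = m − 5 log₁₀ d + 5 = m + 5 log₁₀ p + 5, so ∂M/∂p = 5/(p ln 10).
σ_M = (5/ln 10) · (σ_p/p) = 2.1715 × 3.5/16.20 = 2.1715 × 0.21605 = 0.46915.

σ_M = 0.47 mag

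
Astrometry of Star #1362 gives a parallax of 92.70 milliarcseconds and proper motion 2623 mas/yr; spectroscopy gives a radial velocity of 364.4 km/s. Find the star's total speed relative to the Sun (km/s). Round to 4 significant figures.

d = 1/p = 1/0.09270″ = 10.787 pc.
μ = 2623 mas/yr = 2.623 ″/yr.
v_t = 4.740 μ d = 4.740 × 2.623 × 10.787 = 134.11 km/s.
v = √(v_r² + v_t²) = √(364.4² + 134.11²) = √150773 = 388.29 km/s.

388.3 km/s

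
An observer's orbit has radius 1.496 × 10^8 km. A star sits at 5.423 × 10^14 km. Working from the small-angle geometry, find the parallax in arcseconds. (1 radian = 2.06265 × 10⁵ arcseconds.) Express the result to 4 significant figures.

θ ≈ B/d = (1.496 × 10^8) / (5.423 × 10^14) = 2.7586 × 10^-7 rad.
In arcseconds: 2.7586 × 10^-7 × 206265 = 0.0569″.

0.05690 arcsec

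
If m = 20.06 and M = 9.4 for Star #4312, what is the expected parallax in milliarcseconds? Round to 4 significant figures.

m − M = 20.06 − 9.4 = 10.66.
d = 10^((m−M)/5 + 1) = 10^3.132 = 1355.2 pc.
p = 1/d = 1/1355.2 = 0.0007379 arcsec = 0.7379 mas.

0.7379 mas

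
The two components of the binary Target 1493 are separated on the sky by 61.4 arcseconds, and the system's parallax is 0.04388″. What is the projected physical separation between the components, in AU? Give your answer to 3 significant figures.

1400 AU

d = 1/p = 1/0.04388″ = 22.789 pc.
At distance d (pc), an angle of θ arcsec spans θ·d AU: s = 61.4 × 22.789 = 1399.2 AU.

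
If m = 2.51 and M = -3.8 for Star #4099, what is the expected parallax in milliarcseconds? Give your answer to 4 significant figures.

m − M = 2.51 − (-3.8) = 6.31.
d = 10^((m−M)/5 + 1) = 10^2.262 = 182.81 pc.
p = 1/d = 1/182.81 = 0.0054702 arcsec = 5.4702 mas.

5.470 mas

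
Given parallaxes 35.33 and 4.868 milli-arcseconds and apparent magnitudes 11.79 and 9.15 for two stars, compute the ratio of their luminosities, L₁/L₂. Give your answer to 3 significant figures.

L₁/L₂ = 0.00167

d₁ = 1/p₁ = 1/0.03533″ = 28.305 pc; d₂ = 1/p₂ = 1/0.004868″ = 205.42 pc.
M₁ = m₁ − 5 log₁₀ d₁ + 5 = 11.79 − 7.2593 + 5 = 9.5307.
M₂ = 9.15 − 11.5632 + 5 = 2.5868.
L₁/L₂ = 10^(0.4(M₂ − M₁)) = 10^(0.4 × (-6.9439)) = 10^(-2.77756) = 0.0016689.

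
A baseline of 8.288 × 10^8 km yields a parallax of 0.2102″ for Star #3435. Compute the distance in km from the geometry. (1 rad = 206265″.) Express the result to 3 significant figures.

8.13 × 10^14 km

θ = 0.2102″ = 0.2102/206265 = 1.0191 × 10^-6 rad.
d = B/θ = (8.288 × 10^8) / (1.0191 × 10^-6) = 8.1327 × 10^14 km.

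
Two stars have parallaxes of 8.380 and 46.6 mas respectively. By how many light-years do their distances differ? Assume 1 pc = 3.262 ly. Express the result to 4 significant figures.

d_A = 1/0.008380″ = 119.33 pc; d_B = 1/0.04660″ = 21.459 pc.
|d_B − d_A| = |21.459 − 119.33| = 97.871 pc = 97.871 × 3.262 ly = 319.26 ly.

319.3 ly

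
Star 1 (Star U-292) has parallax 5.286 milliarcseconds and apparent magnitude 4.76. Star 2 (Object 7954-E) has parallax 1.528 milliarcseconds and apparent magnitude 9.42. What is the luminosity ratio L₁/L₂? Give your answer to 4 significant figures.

d₁ = 1/p₁ = 1/0.005286″ = 189.18 pc; d₂ = 1/p₂ = 1/0.001528″ = 654.45 pc.
M₁ = m₁ − 5 log₁₀ d₁ + 5 = 4.76 − 11.3844 + 5 = -1.6244.
M₂ = 9.42 − 14.0794 + 5 = 0.3406.
L₁/L₂ = 10^(0.4(M₂ − M₁)) = 10^(0.4 × 1.9650) = 10^0.78600 = 6.1094.

L₁/L₂ = 6.109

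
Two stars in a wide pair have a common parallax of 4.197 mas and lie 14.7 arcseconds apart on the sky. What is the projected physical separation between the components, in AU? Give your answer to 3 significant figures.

d = 1/p = 1/0.004197″ = 238.27 pc.
At distance d (pc), an angle of θ arcsec spans θ·d AU: s = 14.7 × 238.27 = 3502.6 AU.

3500 AU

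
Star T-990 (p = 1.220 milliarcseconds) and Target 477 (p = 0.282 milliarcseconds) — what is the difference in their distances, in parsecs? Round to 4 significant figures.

d_A = 1/0.001220″ = 819.67 pc; d_B = 1/0.0002820″ = 3546.1 pc.
|d_B − d_A| = |3546.1 − 819.67| = 2726.4 pc.

2726 pc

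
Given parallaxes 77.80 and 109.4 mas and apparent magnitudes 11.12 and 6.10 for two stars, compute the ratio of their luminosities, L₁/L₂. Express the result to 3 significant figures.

L₁/L₂ = 0.0194

d₁ = 1/p₁ = 1/0.07780″ = 12.853 pc; d₂ = 1/p₂ = 1/0.1094″ = 9.1408 pc.
M₁ = m₁ − 5 log₁₀ d₁ + 5 = 11.12 − 5.5450 + 5 = 10.5750.
M₂ = 6.10 − 4.8049 + 5 = 6.2951.
L₁/L₂ = 10^(0.4(M₂ − M₁)) = 10^(0.4 × (-4.2799)) = 10^(-1.71196) = 0.019411.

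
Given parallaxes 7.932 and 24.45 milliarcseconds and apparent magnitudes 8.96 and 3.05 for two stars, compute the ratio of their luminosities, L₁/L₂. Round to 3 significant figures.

d₁ = 1/p₁ = 1/0.007932″ = 126.07 pc; d₂ = 1/p₂ = 1/0.02445″ = 40.9 pc.
M₁ = m₁ − 5 log₁₀ d₁ + 5 = 8.96 − 10.5031 + 5 = 3.4569.
M₂ = 3.05 − 8.0586 + 5 = -0.0086.
L₁/L₂ = 10^(0.4(M₂ − M₁)) = 10^(0.4 × (-3.4655)) = 10^(-1.38620) = 0.041096.

L₁/L₂ = 0.0411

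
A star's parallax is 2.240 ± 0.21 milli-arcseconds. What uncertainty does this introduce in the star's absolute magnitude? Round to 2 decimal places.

M = m − 5 log₁₀ d + 5 = m + 5 log₁₀ p + 5, so ∂M/∂p = 5/(p ln 10).
σ_M = (5/ln 10) · (σ_p/p) = 2.1715 × 0.21/2.240 = 2.1715 × 0.09375 = 0.20358.

σ_M = 0.20 mag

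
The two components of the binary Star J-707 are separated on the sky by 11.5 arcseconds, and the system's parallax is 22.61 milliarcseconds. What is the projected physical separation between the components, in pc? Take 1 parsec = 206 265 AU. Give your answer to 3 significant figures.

0.00247 pc

d = 1/p = 1/0.02261″ = 44.228 pc.
At distance d (pc), an angle of θ arcsec spans θ·d AU: s = 11.5 × 44.228 = 508.62 AU.
= 508.62 / 206265 = 0.0024659 pc.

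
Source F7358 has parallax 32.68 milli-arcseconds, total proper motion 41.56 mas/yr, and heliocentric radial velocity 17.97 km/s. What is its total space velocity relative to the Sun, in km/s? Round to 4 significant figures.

18.95 km/s

d = 1/p = 1/0.03268″ = 30.6 pc.
μ = 41.56 mas/yr = 0.04156 ″/yr.
v_t = 4.740 μ d = 4.740 × 0.04156 × 30.6 = 6.028 km/s.
v = √(v_r² + v_t²) = √(17.97² + 6.028²) = √359.258 = 18.954 km/s.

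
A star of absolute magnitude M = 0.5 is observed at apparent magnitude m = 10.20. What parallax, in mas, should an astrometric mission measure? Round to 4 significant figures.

m − M = 10.20 − 0.5 = 9.70.
d = 10^((m−M)/5 + 1) = 10^2.940 = 870.96 pc.
p = 1/d = 1/870.96 = 0.0011482 arcsec = 1.1482 mas.

1.148 mas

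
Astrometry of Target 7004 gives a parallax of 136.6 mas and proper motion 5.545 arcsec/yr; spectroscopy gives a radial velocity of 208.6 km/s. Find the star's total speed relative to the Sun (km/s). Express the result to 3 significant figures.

284 km/s

d = 1/p = 1/0.1366″ = 7.3206 pc.
v_t = 4.740 μ d = 4.740 × 5.545 × 7.3206 = 192.41 km/s.
v = √(v_r² + v_t²) = √(208.6² + 192.41²) = √80535.6 = 283.79 km/s.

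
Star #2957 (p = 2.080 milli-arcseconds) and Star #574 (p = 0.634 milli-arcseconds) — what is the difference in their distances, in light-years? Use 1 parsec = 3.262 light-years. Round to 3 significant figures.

3580 ly

d_A = 1/0.002080″ = 480.77 pc; d_B = 1/0.0006340″ = 1577.3 pc.
|d_B − d_A| = |1577.3 − 480.77| = 1096.5 pc = 1096.5 × 3.262 ly = 3576.8 ly.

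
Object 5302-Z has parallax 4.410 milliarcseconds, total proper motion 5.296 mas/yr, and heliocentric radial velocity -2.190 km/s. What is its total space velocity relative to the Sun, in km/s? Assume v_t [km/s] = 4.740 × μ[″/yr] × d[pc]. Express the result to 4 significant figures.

d = 1/p = 1/0.004410″ = 226.76 pc.
μ = 5.296 mas/yr = 0.005296 ″/yr.
v_t = 4.740 μ d = 4.740 × 0.005296 × 226.76 = 5.6924 km/s.
v = √(v_r² + v_t²) = √((-2.190)² + 5.6924²) = √37.1995 = 6.0991 km/s.

6.099 km/s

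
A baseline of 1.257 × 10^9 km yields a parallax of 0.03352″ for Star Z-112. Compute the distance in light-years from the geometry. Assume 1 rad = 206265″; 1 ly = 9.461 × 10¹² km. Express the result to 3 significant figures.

818 ly

θ = 0.03352″ = 0.03352/206265 = 1.6251 × 10^-7 rad.
d = B/θ = (1.257 × 10^9) / (1.6251 × 10^-7) = 7.7349 × 10^15 km = (7.7349 × 10^15) / (9.461 × 10^12) ly = 817.56 ly.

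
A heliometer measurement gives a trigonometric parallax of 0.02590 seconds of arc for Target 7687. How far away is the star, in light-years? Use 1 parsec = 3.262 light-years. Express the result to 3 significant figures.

d = 1/p = 1/0.02590 = 38.61 pc.
In light-years: 38.61 × 3.262 = 125.95 ly.

126 light years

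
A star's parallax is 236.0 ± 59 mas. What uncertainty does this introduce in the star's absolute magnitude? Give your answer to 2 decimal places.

σ_M = 0.54 mag

M = m − 5 log₁₀ d + 5 = m + 5 log₁₀ p + 5, so ∂M/∂p = 5/(p ln 10).
σ_M = (5/ln 10) · (σ_p/p) = 2.1715 × 59/236.0 = 2.1715 × 0.25 = 0.54288.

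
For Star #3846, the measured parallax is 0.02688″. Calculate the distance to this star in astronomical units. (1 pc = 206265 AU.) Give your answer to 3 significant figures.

d = 1/p = 1/0.02688 = 37.202 pc.
In AU: 37.202 × 206265 = 7.6735 × 10^6 AU.

7.67 × 10^6 AU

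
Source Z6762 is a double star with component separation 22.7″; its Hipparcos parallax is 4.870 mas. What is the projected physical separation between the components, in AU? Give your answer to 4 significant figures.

d = 1/p = 1/0.004870″ = 205.34 pc.
At distance d (pc), an angle of θ arcsec spans θ·d AU: s = 22.7 × 205.34 = 4661.2 AU.

4661 AU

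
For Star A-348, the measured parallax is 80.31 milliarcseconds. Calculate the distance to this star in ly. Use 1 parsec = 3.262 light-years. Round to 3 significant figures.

40.6 ly

p = 80.31 milliarcseconds = 0.08031 arcsec.
d = 1/p = 1/0.08031 = 12.452 pc.
In light-years: 12.452 × 3.262 = 40.618 ly.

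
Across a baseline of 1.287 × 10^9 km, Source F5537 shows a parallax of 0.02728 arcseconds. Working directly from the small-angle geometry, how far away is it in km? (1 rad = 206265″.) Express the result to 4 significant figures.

θ = 0.02728″ = 0.02728/206265 = 1.3226 × 10^-7 rad.
d = B/θ = (1.287 × 10^9) / (1.3226 × 10^-7) = 9.7308 × 10^15 km.

9.731 × 10^15 km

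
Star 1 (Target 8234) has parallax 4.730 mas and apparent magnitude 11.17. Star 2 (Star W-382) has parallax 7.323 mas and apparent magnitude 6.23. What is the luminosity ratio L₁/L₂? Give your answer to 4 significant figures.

d₁ = 1/p₁ = 1/0.004730″ = 211.42 pc; d₂ = 1/p₂ = 1/0.007323″ = 136.56 pc.
M₁ = m₁ − 5 log₁₀ d₁ + 5 = 11.17 − 11.6257 + 5 = 4.5443.
M₂ = 6.23 − 10.6766 + 5 = 0.5534.
L₁/L₂ = 10^(0.4(M₂ − M₁)) = 10^(0.4 × (-3.9909)) = 10^(-1.59636) = 0.02533.

L₁/L₂ = 0.02533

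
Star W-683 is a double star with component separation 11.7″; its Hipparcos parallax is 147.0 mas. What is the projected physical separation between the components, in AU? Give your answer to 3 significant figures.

d = 1/p = 1/0.1470″ = 6.8027 pc.
At distance d (pc), an angle of θ arcsec spans θ·d AU: s = 11.7 × 6.8027 = 79.592 AU.

79.6 AU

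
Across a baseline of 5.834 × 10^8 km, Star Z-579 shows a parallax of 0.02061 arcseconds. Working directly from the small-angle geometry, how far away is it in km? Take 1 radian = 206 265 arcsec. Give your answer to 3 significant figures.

θ = 0.02061″ = 0.02061/206265 = 9.9920 × 10^-8 rad.
d = B/θ = (5.834 × 10^8) / (9.9920 × 10^-8) = 5.8387 × 10^15 km.

5.84 × 10^15 km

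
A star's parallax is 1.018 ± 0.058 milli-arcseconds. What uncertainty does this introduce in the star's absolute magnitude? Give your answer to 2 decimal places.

σ_M = 0.12 mag

M = m − 5 log₁₀ d + 5 = m + 5 log₁₀ p + 5, so ∂M/∂p = 5/(p ln 10).
σ_M = (5/ln 10) · (σ_p/p) = 2.1715 × 0.058/1.018 = 2.1715 × 0.056974 = 0.12372.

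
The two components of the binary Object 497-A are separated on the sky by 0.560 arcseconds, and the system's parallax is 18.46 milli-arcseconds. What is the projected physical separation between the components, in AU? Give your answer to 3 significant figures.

30.3 AU

d = 1/p = 1/0.01846″ = 54.171 pc.
At distance d (pc), an angle of θ arcsec spans θ·d AU: s = 0.560 × 54.171 = 30.336 AU.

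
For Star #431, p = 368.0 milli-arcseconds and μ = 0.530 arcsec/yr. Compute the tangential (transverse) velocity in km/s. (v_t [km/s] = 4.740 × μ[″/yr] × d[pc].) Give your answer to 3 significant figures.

6.83 km/s

d = 1/p = 1/0.3680″ = 2.7174 pc.
v_t = 4.74 × μ × d = 4.74 × 0.530 × 2.7174 = 6.8267 km/s.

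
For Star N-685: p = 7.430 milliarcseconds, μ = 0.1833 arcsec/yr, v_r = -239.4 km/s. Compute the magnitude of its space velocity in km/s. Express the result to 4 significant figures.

266.4 km/s

d = 1/p = 1/0.007430″ = 134.59 pc.
v_t = 4.740 μ d = 4.740 × 0.1833 × 134.59 = 116.94 km/s.
v = √(v_r² + v_t²) = √((-239.4)² + 116.94²) = √70987.3 = 266.43 km/s.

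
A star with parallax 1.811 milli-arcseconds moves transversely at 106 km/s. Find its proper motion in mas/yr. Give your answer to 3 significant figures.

d = 1/p = 1/0.001811″ = 552.18 pc.
μ = v_t / (4.74 d) = 106 / (4.74 × 552.18) = 106 / 2617.3 = 0.0405 ″/yr = 40.5 mas/yr.

40.5 mas/yr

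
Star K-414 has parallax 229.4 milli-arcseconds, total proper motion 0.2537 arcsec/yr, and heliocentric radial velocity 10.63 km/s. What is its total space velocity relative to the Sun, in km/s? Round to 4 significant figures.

d = 1/p = 1/0.2294″ = 4.3592 pc.
v_t = 4.740 μ d = 4.740 × 0.2537 × 4.3592 = 5.2421 km/s.
v = √(v_r² + v_t²) = √(10.63² + 5.2421²) = √140.477 = 11.852 km/s.

11.85 km/s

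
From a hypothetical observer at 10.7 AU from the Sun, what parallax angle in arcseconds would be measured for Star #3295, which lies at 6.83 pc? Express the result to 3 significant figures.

p (arcsec) = B (AU) / d (pc).
p = 10.7 / 6.83 = 1.5666 arcsec.

1.57 arcsec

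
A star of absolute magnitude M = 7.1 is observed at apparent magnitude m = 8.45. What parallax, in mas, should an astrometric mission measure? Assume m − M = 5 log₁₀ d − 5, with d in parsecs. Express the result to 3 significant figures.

m − M = 8.45 − 7.1 = 1.35.
d = 10^((m−M)/5 + 1) = 10^1.270 = 18.621 pc.
p = 1/d = 1/18.621 = 0.053703 arcsec = 53.703 mas.

53.7 mas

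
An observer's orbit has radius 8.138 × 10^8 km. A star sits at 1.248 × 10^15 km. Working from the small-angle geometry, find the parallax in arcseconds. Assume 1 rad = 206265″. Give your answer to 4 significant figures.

0.1345 arcsec

θ ≈ B/d = (8.138 × 10^8) / (1.248 × 10^15) = 6.5208 × 10^-7 rad.
In arcseconds: 6.5208 × 10^-7 × 206265 = 0.1345″.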